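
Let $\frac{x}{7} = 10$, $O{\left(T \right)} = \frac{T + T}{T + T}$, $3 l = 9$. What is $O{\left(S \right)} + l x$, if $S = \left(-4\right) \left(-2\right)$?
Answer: $211$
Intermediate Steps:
$l = 3$ ($l = \frac{1}{3} \cdot 9 = 3$)
$S = 8$
$O{\left(T \right)} = 1$ ($O{\left(T \right)} = \frac{2 T}{2 T} = 2 T \frac{1}{2 T} = 1$)
$x = 70$ ($x = 7 \cdot 10 = 70$)
$O{\left(S \right)} + l x = 1 + 3 \cdot 70 = 1 + 210 = 211$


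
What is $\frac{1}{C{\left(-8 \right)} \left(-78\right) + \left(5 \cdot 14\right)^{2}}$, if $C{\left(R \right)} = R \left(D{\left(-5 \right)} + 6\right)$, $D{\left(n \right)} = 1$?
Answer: $\frac{1}{9268} \approx 0.0001079$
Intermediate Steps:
$C{\left(R \right)} = 7 R$ ($C{\left(R \right)} = R \left(1 + 6\right) = R 7 = 7 R$)
$\frac{1}{C{\left(-8 \right)} \left(-78\right) + \left(5 \cdot 14\right)^{2}} = \frac{1}{7 \left(-8\right) \left(-78\right) + \left(5 \cdot 14\right)^{2}} = \frac{1}{\left(-56\right) \left(-78\right) + 70^{2}} = \frac{1}{4368 + 4900} = \frac{1}{9268}$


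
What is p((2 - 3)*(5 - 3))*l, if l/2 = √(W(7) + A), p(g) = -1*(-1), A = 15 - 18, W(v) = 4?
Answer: 2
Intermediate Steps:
A = -3
p(g) = 1
l = 2 (l = 2*√(4 - 3) = 2*√1 = 2*1 = 2)
p((2 - 3)*(5 - 3))*l = 1*2 = 2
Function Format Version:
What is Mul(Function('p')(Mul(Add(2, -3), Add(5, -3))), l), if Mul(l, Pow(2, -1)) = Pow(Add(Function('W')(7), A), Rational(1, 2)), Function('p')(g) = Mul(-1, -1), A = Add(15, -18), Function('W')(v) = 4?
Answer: 2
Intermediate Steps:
A = -3
Function('p')(g) = 1
l = 2 (l = Mul(2, Pow(Add(4, -3), Rational(1, 2))) = Mul(2, Pow(1, Rational(1, 2))) = Mul(2, 1) = 2)
Mul(Function('p')(Mul(Add(2, -3), Add(5, -3))), l) = Mul(1, 2) = 2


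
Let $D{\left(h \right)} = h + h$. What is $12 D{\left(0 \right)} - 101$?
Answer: $-101$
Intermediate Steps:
$D{\left(h \right)} = 2 h$
$12 D{\left(0 \right)} - 101 = 12 \cdot 2 \cdot 0 - 101 = 12 \cdot 0 - 101 = 0 - 101 = -101$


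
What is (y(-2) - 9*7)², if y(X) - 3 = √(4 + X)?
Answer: (60 - √2)² ≈ 3432.3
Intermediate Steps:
y(X) = 3 + √(4 + X)
(y(-2) - 9*7)² = ((3 + √(4 - 2)) - 9*7)² = ((3 + √2) - 63)² = (-60 + √2)²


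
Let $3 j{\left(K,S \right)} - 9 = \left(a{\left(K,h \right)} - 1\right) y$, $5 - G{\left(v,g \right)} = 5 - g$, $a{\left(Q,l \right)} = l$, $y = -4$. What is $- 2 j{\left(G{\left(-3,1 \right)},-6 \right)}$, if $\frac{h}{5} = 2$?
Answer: $18$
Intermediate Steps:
$h = 10$ ($h = 5 \cdot 2 = 10$)
$G{\left(v,g \right)} = g$ ($G{\left(v,g \right)} = 5 - \left(5 - g\right) = 5 + \left(-5 + g\right) = g$)
$j{\left(K,S \right)} = -9$ ($j{\left(K,S \right)} = 3 + \frac{\left(10 - 1\right) \left(-4\right)}{3} = 3 + \frac{9 \left(-4\right)}{3} = 3 + \frac{1}{3} \left(-36\right) = 3 - 12 = -9$)
$- 2 j{\left(G{\left(-3,1 \right)},-6 \right)} = \left(-2\right) \left(-9\right) = 18$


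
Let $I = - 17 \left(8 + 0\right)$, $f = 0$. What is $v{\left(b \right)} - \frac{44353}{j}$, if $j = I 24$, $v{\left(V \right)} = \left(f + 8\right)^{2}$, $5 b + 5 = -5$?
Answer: $\frac{14897}{192} \approx 77.589$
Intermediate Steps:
$b = -2$ ($b = -1 + \frac{1}{5} \left(-5\right) = -1 - 1 = -2$)
$I = -136$ ($I = \left(-17\right) 8 = -136$)
$v{\left(V \right)} = 64$ ($v{\left(V \right)} = \left(0 + 8\right)^{2} = 8^{2} = 64$)
$j = -3264$ ($j = \left(-136\right) 24 = -3264$)
$v{\left(b \right)} - \frac{44353}{j} = 64 - \frac{44353}{-3264} = 64 - 44353 \left(- \frac{1}{3264}\right) = 64 - - \frac{2609}{192} = 64 + \frac{2609}{192} = \frac{14897}{192}$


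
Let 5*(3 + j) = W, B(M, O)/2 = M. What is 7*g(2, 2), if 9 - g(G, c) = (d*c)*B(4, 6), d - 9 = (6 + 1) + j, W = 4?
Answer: -7413/5 ≈ -1482.6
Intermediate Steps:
B(M, O) = 2*M
j = -11/5 (j = -3 + (⅕)*4 = -3 + ⅘ = -11/5 ≈ -2.2000)
d = 69/5 (d = 9 + ((6 + 1) - 11/5) = 9 + (7 - 11/5) = 9 + 24/5 = 69/5 ≈ 13.800)
g(G, c) = 9 - 552*c/5 (g(G, c) = 9 - 69*c/5*2*4 = 9 - 69*c/5*8 = 9 - 552*c/5)
7*g(2, 2) = 7*(9 - 552/5*2) = 7*(9 - 1104/5) = 7*(-1059/5) = -7413/5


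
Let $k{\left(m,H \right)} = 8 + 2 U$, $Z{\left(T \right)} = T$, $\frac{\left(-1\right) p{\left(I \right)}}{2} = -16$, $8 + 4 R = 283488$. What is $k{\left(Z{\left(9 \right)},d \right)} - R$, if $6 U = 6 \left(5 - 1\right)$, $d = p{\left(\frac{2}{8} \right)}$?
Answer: $-70854$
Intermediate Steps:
$R = 70870$ ($R = -2 + \frac{1}{4} \cdot 283488 = -2 + 70872 = 70870$)
$p{\left(I \right)} = 32$ ($p{\left(I \right)} = \left(-2\right) \left(-16\right) = 32$)
$d = 32$
$U = 4$ ($U = \frac{6 \left(5 - 1\right)}{6} = \frac{6 \cdot 4}{6} = \frac{1}{6} \cdot 24 = 4$)
$k{\left(m,H \right)} = 16$ ($k{\left(m,H \right)} = 8 + 2 \cdot 4 = 8 + 8 = 16$)
$k{\left(Z{\left(9 \right)},d \right)} - R = 16 - 70870 = -70854$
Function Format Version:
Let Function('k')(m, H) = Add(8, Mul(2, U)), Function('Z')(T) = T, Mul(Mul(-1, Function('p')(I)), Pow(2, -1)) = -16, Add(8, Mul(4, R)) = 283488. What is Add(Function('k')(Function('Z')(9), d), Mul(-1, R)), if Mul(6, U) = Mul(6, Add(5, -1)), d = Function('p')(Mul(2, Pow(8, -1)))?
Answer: -70854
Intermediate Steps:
R = 70870 (R = Add(-2, Mul(Rational(1, 4), 283488)) = Add(-2, 70872) = 70870)
Function('p')(I) = 32 (Function('p')(I) = Mul(-2, -16) = 32)
d = 32
U = 4 (U = Mul(Rational(1, 6), Mul(6, Add(5, -1))) = Mul(Rational(1, 6), Mul(6, 4)) = Mul(Rational(1, 6), 24) = 4)
Function('k')(m, H) = 16 (Function('k')(m, H) = Add(8, Mul(2, 4)) = Add(8, 8) = 16)
Add(Function('k')(Function('Z')(9), d), Mul(-1, R)) = Add(16, Mul(-1, 70870)) = Add(16, -70870) = -70854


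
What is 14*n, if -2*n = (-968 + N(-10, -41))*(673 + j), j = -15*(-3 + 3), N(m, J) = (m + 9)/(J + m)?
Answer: 232567937/51 ≈ 4.5602e+6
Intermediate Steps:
N(m, J) = (9 + m)/(J + m)
j = 0 (j = -15*0 = 0)
n = 33223991/102 (n = -(-968 + (9 - 10)/(-41 - 10))*(673 + 0)/2 = -(-968 - 1/(-51))*673/2 = -(-968 - 1/51*(-1))*673/2 = -(-968 + 1/51)*673/2 = -(-49367)*673/102 = -½*(-33223991/51) = 33223991/102 ≈ 3.2573e+5)
14*n = 14*(33223991/102) = 232567937/51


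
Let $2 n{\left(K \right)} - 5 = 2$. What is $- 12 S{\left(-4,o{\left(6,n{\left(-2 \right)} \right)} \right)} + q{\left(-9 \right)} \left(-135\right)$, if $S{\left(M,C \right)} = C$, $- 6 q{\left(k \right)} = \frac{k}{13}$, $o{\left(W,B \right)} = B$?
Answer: $- \frac{1497}{26} \approx -57.577$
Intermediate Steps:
$n{\left(K \right)} = \frac{7}{2}$ ($n{\left(K \right)} = \frac{5}{2} + \frac{1}{2} \cdot 2 = \frac{5}{2} + 1 = \frac{7}{2}$)
$q{\left(k \right)} = - \frac{k}{78}$ ($q{\left(k \right)} = - \frac{k \frac{1}{13}}{6} = - \frac{\frac{1}{13} k}{6} = - \frac{k}{78}$)
$- 12 S{\left(-4,o{\left(6,n{\left(-2 \right)} \right)} \right)} + q{\left(-9 \right)} \left(-135\right) = \left(-12\right) \frac{7}{2} + \left(- \frac{1}{78}\right) \left(-9\right) \left(-135\right) = -42 + \frac{3}{26} \left(-135\right) = -42 - \frac{405}{26} = - \frac{1497}{26}$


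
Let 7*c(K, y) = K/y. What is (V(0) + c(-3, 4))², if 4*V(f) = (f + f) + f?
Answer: 9/784 ≈ 0.011480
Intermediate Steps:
V(f) = 3*f/4 (V(f) = ((f + f) + f)/4 = (2*f + f)/4 = (3*f)/4 = 3*f/4)
c(K, y) = K/(7*y) (c(K, y) = (K/y)/7 = K/(7*y))
(V(0) + c(-3, 4))² = ((¾)*0 + (⅐)*(-3)/4)² = (0 + (⅐)*(-3)*(¼))² = (0 - 3/28)² = (-3/28)² = 9/784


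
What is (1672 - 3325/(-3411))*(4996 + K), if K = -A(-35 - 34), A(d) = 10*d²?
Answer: -243177515438/3411 ≈ -7.1292e+7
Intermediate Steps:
K = -47610 (K = -10*(-35 - 34)² = -10*(-69)² = -10*4761 = -1*47610 = -47610)
(1672 - 3325/(-3411))*(4996 + K) = (1672 - 3325/(-3411))*(4996 - 47610) = (1672 - 3325*(-1/3411))*(-42614) = (1672 + 3325/3411)*(-42614) = (5706517/3411)*(-42614) = -243177515438/3411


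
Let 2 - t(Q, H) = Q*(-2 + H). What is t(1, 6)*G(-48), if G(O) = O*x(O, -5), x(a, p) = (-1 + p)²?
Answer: 3456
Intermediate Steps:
t(Q, H) = 2 - Q*(-2 + H)
G(O) = 36*O (G(O) = O*(-1 - 5)² = O*(-6)² = O*36 = 36*O)
t(1, 6)*G(-48) = (2 + 2*1 - 1*6*1)*(36*(-48)) = (2 + 2 - 6)*(-1728) = -2*(-1728) = 3456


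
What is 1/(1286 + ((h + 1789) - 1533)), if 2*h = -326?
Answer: 1/1379 ≈ 0.00072516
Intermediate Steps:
h = -163 (h = (½)*(-326) = -163)
1/(1286 + ((h + 1789) - 1533)) = 1/(1286 + ((-163 + 1789) - 1533)) = 1/(1286 + (1626 - 1533)) = 1/(1286 + 93) = 1/1379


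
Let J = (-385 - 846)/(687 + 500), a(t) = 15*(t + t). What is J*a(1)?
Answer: -36930/1187 ≈ -31.112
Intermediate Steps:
a(t) = 30*t (a(t) = 15*(2*t) = 30*t)
J = -1231/1187 ≈ -1.0371
J*a(1) = -36930/1187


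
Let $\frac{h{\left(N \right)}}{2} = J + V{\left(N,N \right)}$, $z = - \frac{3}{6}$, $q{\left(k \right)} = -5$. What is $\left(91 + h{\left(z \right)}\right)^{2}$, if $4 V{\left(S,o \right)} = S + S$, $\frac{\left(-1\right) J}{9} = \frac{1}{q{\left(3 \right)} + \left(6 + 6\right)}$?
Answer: $\frac{1515361}{196} \approx 7731.4$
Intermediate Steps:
$z = - \frac{1}{2}$ ($z = \left(-3\right) \frac{1}{6} = - \frac{1}{2} \approx -0.5$)
$J = - \frac{9}{7}$ ($J = - \frac{9}{-5 + \left(6 + 6\right)} = - \frac{9}{-5 + 12} = - \frac{9}{7} \approx -1.2857$)
$V{\left(S,o \right)} = \frac{S}{2}$ ($V{\left(S,o \right)} = \frac{S + S}{4} = \frac{2 S}{4} = \frac{S}{2}$)
$h{\left(N \right)} = - \frac{18}{7} + N$ ($h{\left(N \right)} = 2 \left(- \frac{9}{7} + \frac{N}{2}\right) = - \frac{18}{7} + N$)
$\left(91 + h{\left(z \right)}\right)^{2} = \left(91 - \frac{43}{14}\right)^{2} = \left(\frac{1231}{14}\right)^{2} = \frac{1515361}{196}$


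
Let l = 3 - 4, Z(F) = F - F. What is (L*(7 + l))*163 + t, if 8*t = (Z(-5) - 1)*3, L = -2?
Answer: -15651/8 ≈ -1956.4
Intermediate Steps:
Z(F) = 0
l = -1
t = -3/8 (t = ((0 - 1)*3)/8 = (-1*3)/8 = (⅛)*(-3) = -3/8 ≈ -0.37500)
(L*(7 + l))*163 + t = -2*(7 - 1)*163 - 3/8 = -2*6*163 - 3/8 = -12*163 - 3/8 = -1956 - 3/8 = -15651/8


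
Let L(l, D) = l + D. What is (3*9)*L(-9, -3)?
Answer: -324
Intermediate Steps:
L(l, D) = D + l
(3*9)*L(-9, -3) = (3*9)*(-3 - 9) = 27*(-12) = -324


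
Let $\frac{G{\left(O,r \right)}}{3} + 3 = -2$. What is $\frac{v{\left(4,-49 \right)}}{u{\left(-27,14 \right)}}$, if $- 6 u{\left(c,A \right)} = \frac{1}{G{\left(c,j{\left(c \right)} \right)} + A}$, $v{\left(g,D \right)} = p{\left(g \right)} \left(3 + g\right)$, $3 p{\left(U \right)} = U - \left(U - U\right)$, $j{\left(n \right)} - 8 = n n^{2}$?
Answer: $56$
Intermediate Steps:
$j{\left(n \right)} = 8 + n^{3}$ ($j{\left(n \right)} = 8 + n n^{2} = 8 + n^{3}$)
$p{\left(U \right)} = \frac{U}{3}$ ($p{\left(U \right)} = \frac{U - \left(U - U\right)}{3} = \frac{U - 0}{3} = \frac{U + 0}{3} = \frac{U}{3}$)
$G{\left(O,r \right)} = -15$ ($G{\left(O,r \right)} = -9 + 3 \left(-2\right) = -9 - 6 = -15$)
$v{\left(g,D \right)} = \frac{g \left(3 + g\right)}{3}$ ($v{\left(g,D \right)} = \frac{g}{3} \left(3 + g\right) = \frac{g \left(3 + g\right)}{3}$)
$u{\left(c,A \right)} = - \frac{1}{6 \left(-15 + A\right)}$
$\frac{v{\left(4,-49 \right)}}{u{\left(-27,14 \right)}} = \frac{\frac{1}{3} \cdot 4 \left(3 + 4\right)}{\left(-1\right) \frac{1}{-90 + 6 \cdot 14}} = \frac{\frac{1}{3} \cdot 4 \cdot 7}{\left(-1\right) \frac{1}{-90 + 84}} = \frac{28}{3 \left(- \frac{1}{-6}\right)} = \frac{28}{3 \left(\left(-1\right) \left(- \frac{1}{6}\right)\right)} = \frac{28 \frac{1}{\frac{1}{6}}}{3} = \frac{28}{3} \cdot 6 = 56$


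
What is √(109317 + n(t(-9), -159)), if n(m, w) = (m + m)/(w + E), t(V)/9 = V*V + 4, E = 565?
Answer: 2*√1126249887/203 ≈ 330.64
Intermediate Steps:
t(V) = 36 + 9*V² (t(V) = 9*(V*V + 4) = 9*(V² + 4) = 9*(4 + V²) = 36 + 9*V²)
n(m, w) = 2*m/(565 + w) (n(m, w) = (m + m)/(w + 565) = (2*m)/(565 + w) = 2*m/(565 + w))
√(109317 + n(t(-9), -159)) = √(109317 + 2*(36 + 9*(-9)²)/(565 - 159)) = √(109317 + 2*(36 + 9*81)/406) = √(109317 + 2*(36 + 729)*(1/406)) = √(109317 + 2*765*(1/406)) = √(109317 + 765/203) = √(22192116/203) = 2*√1126249887/203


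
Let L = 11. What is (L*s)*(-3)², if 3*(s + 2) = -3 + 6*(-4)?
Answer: -1089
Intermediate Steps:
s = -11 (s = -2 + (-3 + 6*(-4))/3 = -2 + (-3 - 24)/3 = -2 + (⅓)*(-27) = -2 - 9 = -11)
(L*s)*(-3)² = (11*(-11))*(-3)² = -121*9 = -1089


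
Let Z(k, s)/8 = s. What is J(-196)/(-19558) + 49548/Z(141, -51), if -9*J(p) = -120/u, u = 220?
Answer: -1332457237/10972038 ≈ -121.44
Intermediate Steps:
Z(k, s) = 8*s
J(p) = 2/33 (J(p) = -(-40)/(3*220) = -⅑*(-6/11) = 2/33)
J(-196)/(-19558) + 49548/Z(141, -51) = (2/33)/(-19558) + 49548/((8*(-51))) = (2/33)*(-1/19558) + 49548/(-408) = -1/322707 + 49548*(-1/408) = -1/322707 - 4129/34 = -1332457237/10972038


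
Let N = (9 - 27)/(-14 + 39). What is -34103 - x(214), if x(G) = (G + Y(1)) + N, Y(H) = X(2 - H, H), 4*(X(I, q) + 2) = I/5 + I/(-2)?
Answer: -6862841/200 ≈ -34314.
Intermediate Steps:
X(I, q) = -2 - 3*I/40 (X(I, q) = -2 + (I/5 + I/(-2))/4 = -2 + (I*(⅕) + I*(-½))/4 = -2 + (I/5 - I/2)/4 = -2 + (-3*I/10)/4 = -2 - 3*I/40)
Y(H) = -43/20 + 3*H/40 (Y(H) = -2 - 3*(2 - H)/40 = -2 + (-3/20 + 3*H/40) = -43/20 + 3*H/40)
N = -18/25 ≈ -0.72000
x(G) = -559/200 + G (x(G) = (G + (-43/20 + (3/40)*1)) - 18/25 = (G + (-43/20 + 3/40)) - 18/25 = (G - 83/40) - 18/25 = (-83/40 + G) - 18/25 = -559/200 + G)
-34103 - x(214) = -34103 - (-559/200 + 214) = -34103 - 1*42241/200 = -34103 - 42241/200 = -6862841/200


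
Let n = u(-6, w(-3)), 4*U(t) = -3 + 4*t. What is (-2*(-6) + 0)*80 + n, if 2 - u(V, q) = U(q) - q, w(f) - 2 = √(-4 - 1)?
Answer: 3851/4 ≈ 962.75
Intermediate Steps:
U(t) = -¾ + t (U(t) = (-3 + 4*t)/4 = -¾ + t)
w(f) = 2 + I*√5 (w(f) = 2 + √(-4 - 1) = 2 + √(-5) = 2 + I*√5)
u(V, q) = 11/4 (u(V, q) = 2 - ((-¾ + q) - q) = 2 - 1*(-¾) = 2 + ¾ = 11/4)
n = 11/4 ≈ 2.7500
(-2*(-6) + 0)*80 + n = (-2*(-6) + 0)*80 + 11/4 = (12 + 0)*80 + 11/4 = 12*80 + 11/4 = 960 + 11/4 = 3851/4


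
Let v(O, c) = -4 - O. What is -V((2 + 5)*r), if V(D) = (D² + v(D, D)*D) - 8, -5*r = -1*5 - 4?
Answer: 292/5 ≈ 58.400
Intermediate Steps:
r = 9/5 (r = -(-1*5 - 4)/5 = -(-5 - 4)/5 = -⅕*(-9) = 9/5 ≈ 1.8000)
V(D) = -8 + D² + D*(-4 - D) (V(D) = (D² + (-4 - D)*D) - 8 = (D² + D*(-4 - D)) - 8 = -8 + D² + D*(-4 - D))
-V((2 + 5)*r) = -(-8 - 4*(2 + 5)*9/5) = -(-8 - 28*9/5) = -(-8 - 4*63/5) = -(-8 - 252/5) = -1*(-292/5) = 292/5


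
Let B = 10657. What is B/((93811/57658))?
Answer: 614461306/93811 ≈ 6550.0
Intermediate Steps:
B/((93811/57658)) = 10657/((93811/57658)) = 10657/((93811*(1/57658))) = 10657/(93811/57658) = 10657*(57658/93811) = 614461306/93811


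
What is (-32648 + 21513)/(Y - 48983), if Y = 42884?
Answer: 11135/6099 ≈ 1.8257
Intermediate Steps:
(-32648 + 21513)/(Y - 48983) = (-32648 + 21513)/(42884 - 48983) = -11135/(-6099) = -11135*(-1/6099) = 11135/6099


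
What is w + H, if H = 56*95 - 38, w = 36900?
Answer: 42182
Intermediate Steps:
H = 5282 (H = 5320 - 38 = 5282)
w + H = 36900 + 5282 = 42182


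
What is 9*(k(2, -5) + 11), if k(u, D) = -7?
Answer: 36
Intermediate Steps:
9*(k(2, -5) + 11) = 9*(-7 + 11) = 9*4 = 36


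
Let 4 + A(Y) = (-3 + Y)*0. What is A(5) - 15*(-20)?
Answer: 296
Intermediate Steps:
A(Y) = -4 (A(Y) = -4 + (-3 + Y)*0 = -4 + 0 = -4)
A(5) - 15*(-20) = -4 - 15*(-20) = -4 + 300 = 296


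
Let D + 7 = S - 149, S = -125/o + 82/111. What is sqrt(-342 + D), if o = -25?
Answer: I*sqrt(6065151)/111 ≈ 22.187*I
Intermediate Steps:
S = 637/111 (S = -125/(-25) + 82/111 = -125*(-1/25) + 82*(1/111) = 5 + 82/111 = 637/111 ≈ 5.7387)
D = -16679/111 (D = -7 + (637/111 - 149) = -7 - 15902/111 = -16679/111 ≈ -150.26)
sqrt(-342 + D) = sqrt(-342 - 16679/111) = sqrt(-54641/111) = I*sqrt(6065151)/111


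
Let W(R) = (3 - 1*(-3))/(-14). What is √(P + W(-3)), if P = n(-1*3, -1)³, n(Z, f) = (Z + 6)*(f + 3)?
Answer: √10563/7 ≈ 14.682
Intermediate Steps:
W(R) = -3/7 (W(R) = (3 + 3)*(-1/14) = 6*(-1/14) = -3/7)
n(Z, f) = (3 + f)*(6 + Z) (n(Z, f) = (6 + Z)*(3 + f) = (3 + f)*(6 + Z))
P = 216 (P = (18 + 3*(-1*3) + 6*(-1) - 1*3*(-1))³ = (18 + 3*(-3) - 6 - 3*(-1))³ = (18 - 9 - 6 + 3)³ = 6³ = 216)
√(P + W(-3)) = √(216 - 3/7) = √(1509/7) = √10563/7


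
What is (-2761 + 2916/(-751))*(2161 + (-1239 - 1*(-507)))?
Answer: -2967214183/751 ≈ -3.9510e+6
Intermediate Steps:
(-2761 + 2916/(-751))*(2161 + (-1239 - 1*(-507))) = (-2761 + 2916*(-1/751))*(2161 + (-1239 + 507)) = (-2761 - 2916/751)*(2161 - 732) = -2076427/751*1429 = -2967214183/751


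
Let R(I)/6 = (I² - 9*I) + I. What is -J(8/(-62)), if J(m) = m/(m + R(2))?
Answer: -1/559 ≈ -0.0017889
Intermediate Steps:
R(I) = -48*I + 6*I² (R(I) = 6*((I² - 9*I) + I) = 6*(I² - 8*I) = -48*I + 6*I²)
J(m) = m/(-72 + m) (J(m) = m/(m + 6*2*(-8 + 2)) = m/(m + 6*2*(-6)) = m/(m - 72) = m/(-72 + m))
-J(8/(-62)) = -8/(-62)/(-72 + 8/(-62)) = -8*(-1/62)/(-72 + 8*(-1/62)) = -(-4)/(31*(-72 - 4/31)) = -(-4)/(31*(-2236/31)) = -(-4)*(-31)/(31*2236) = -1*1/559 = -1/559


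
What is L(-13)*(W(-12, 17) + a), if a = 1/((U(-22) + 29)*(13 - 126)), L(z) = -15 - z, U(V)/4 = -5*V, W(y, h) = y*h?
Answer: 21622778/52997 ≈ 408.00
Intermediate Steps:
W(y, h) = h*y
U(V) = -20*V (U(V) = 4*(-5*V) = -20*V)
a = -1/52997 (a = 1/((-20*(-22) + 29)*(13 - 126)) = 1/((440 + 29)*(-113)) = -1/113/469 = (1/469)*(-1/113) = -1/52997 ≈ -1.8869e-5)
L(-13)*(W(-12, 17) + a) = (-15 - 1*(-13))*(17*(-12) - 1/52997) = (-15 + 13)*(-204 - 1/52997) = -2*(-10811389/52997) = 21622778/52997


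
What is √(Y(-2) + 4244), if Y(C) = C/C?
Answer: √4245 ≈ 65.154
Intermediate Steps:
Y(C) = 1
√(Y(-2) + 4244) = √(1 + 4244) = √4245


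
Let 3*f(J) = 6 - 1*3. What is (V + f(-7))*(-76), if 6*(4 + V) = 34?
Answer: -608/3 ≈ -202.67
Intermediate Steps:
f(J) = 1 (f(J) = (6 - 1*3)/3 = (6 - 3)/3 = (⅓)*3 = 1)
V = 5/3 (V = -4 + (⅙)*34 = -4 + 17/3 = 5/3 ≈ 1.6667)
(V + f(-7))*(-76) = (5/3 + 1)*(-76) = (8/3)*(-76) = -608/3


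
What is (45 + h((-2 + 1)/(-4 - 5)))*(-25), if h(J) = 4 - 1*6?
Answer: -1075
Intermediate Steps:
h(J) = -2 (h(J) = 4 - 6 = -2)
(45 + h((-2 + 1)/(-4 - 5)))*(-25) = (45 - 2)*(-25) = 43*(-25) = -1075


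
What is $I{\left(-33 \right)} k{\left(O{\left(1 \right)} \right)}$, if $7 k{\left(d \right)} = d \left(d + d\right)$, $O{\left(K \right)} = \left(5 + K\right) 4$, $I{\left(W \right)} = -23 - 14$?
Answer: $- \frac{42624}{7} \approx -6089.1$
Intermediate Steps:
$I{\left(W \right)} = -37$ ($I{\left(W \right)} = -23 - 14 = -37$)
$O{\left(K \right)} = 20 + 4 K$
$k{\left(d \right)} = \frac{2 d^{2}}{7}$ ($k{\left(d \right)} = \frac{d \left(d + d\right)}{7} = \frac{d 2 d}{7} = \frac{2 d^{2}}{7}$)
$I{\left(-33 \right)} k{\left(O{\left(1 \right)} \right)} = - 37 \frac{2 \left(20 + 4 \cdot 1\right)^{2}}{7} = - 37 \frac{2 \left(20 + 4\right)^{2}}{7} = - 37 \frac{2 \cdot 24^{2}}{7} = - 37 \cdot \frac{2}{7} \cdot 576 = \left(-37\right) \frac{1152}{7} = - \frac{42624}{7}$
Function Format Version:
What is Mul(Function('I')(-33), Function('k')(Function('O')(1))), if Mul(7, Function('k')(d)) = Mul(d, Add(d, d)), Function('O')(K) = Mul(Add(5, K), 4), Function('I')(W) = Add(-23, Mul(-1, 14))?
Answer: Rational(-42624, 7) ≈ -6089.1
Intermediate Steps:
Function('I')(W) = -37 (Function('I')(W) = Add(-23, -14) = -37)
Function('O')(K) = Add(20, Mul(4, K))
Function('k')(d) = Mul(Rational(2, 7), Pow(d, 2)) (Function('k')(d) = Mul(Rational(1, 7), Mul(d, Add(d, d))) = Mul(Rational(1, 7), Mul(d, Mul(2, d))) = Mul(Rational(1, 7), Mul(2, Pow(d, 2))) = Mul(Rational(2, 7), Pow(d, 2)))
Mul(Function('I')(-33), Function('k')(Function('O')(1))) = Mul(-37, Mul(Rational(2, 7), Pow(Add(20, Mul(4, 1)), 2))) = Mul(-37, Mul(Rational(2, 7), Pow(Add(20, 4), 2))) = Mul(-37, Mul(Rational(2, 7), Pow(24, 2))) = Mul(-37, Mul(Rational(2, 7), 576)) = Mul(-37, Rational(1152, 7)) = Rational(-42624, 7)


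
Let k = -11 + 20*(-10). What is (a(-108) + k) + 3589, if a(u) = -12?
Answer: 3366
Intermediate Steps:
k = -211 (k = -11 - 200 = -211)
(a(-108) + k) + 3589 = (-12 - 211) + 3589 = -223 + 3589 = 3366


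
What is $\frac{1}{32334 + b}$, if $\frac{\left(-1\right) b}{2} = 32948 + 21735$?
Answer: $- \frac{1}{77032} \approx -1.2982 \cdot 10^{-5}$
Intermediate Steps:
$b = -109366$ ($b = - 2 \left(32948 + 21735\right) = \left(-2\right) 54683 = -109366$)
$\frac{1}{32334 + b} = \frac{1}{32334 - 109366} = \frac{1}{-77032} = - \frac{1}{77032}$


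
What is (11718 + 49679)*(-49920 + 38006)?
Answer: -731483858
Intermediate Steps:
(11718 + 49679)*(-49920 + 38006) = 61397*(-11914) = -731483858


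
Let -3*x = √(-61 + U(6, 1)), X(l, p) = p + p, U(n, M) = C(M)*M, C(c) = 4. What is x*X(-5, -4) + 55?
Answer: 55 + 8*I*√57/3 ≈ 55.0 + 20.133*I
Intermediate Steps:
U(n, M) = 4*M
X(l, p) = 2*p
x = -I*√57/3 (x = -√(-61 + 4*1)/3 = -√(-61 + 4)/3 = -I*√57/3 ≈ -2.5166*I)
x*X(-5, -4) + 55 = (-I*√57/3)*(2*(-4)) + 55 = -I*√57/3*(-8) + 55 = 8*I*√57/3 + 55 = 55 + 8*I*√57/3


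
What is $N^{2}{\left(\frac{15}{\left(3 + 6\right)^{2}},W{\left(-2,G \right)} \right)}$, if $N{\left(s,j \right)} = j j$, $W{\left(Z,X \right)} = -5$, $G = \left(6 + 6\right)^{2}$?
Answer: $625$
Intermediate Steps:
$G = 144$ ($G = 12^{2} = 144$)
$N{\left(s,j \right)} = j^{2}$
$N^{2}{\left(\frac{15}{\left(3 + 6\right)^{2}},W{\left(-2,G \right)} \right)} = \left(\left(-5\right)^{2}\right)^{2} = 25^{2} = 625$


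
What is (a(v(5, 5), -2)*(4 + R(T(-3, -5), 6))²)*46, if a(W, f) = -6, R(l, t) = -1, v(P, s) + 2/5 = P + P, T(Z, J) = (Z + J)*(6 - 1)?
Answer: -2484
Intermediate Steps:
T(Z, J) = 5*J + 5*Z (T(Z, J) = (J + Z)*5 = 5*J + 5*Z)
v(P, s) = -⅖ + 2*P (v(P, s) = -⅖ + (P + P) = -⅖ + 2*P)
(a(v(5, 5), -2)*(4 + R(T(-3, -5), 6))²)*46 = -6*(4 - 1)²*46 = -6*3²*46 = -6*9*46 = -54*46 = -2484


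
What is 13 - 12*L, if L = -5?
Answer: 73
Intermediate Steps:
13 - 12*L = 13 - 12*(-5) = 13 + 60 = 73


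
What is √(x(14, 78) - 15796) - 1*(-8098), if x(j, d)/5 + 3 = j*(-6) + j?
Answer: 8098 + I*√16161 ≈ 8098.0 + 127.13*I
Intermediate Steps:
x(j, d) = -15 - 25*j (x(j, d) = -15 + 5*(j*(-6) + j) = -15 + 5*(-6*j + j) = -15 + 5*(-5*j) = -15 - 25*j)
√(x(14, 78) - 15796) - 1*(-8098) = √((-15 - 25*14) - 15796) - 1*(-8098) = √((-15 - 350) - 15796) + 8098 = √(-365 - 15796) + 8098 = √(-16161) + 8098 = I*√16161 + 8098 = 8098 + I*√16161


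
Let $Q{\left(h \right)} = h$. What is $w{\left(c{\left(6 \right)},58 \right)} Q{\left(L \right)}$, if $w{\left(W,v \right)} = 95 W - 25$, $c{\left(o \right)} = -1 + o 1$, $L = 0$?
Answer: $0$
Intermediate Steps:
$c{\left(o \right)} = -1 + o$
$w{\left(W,v \right)} = -25 + 95 W$
$w{\left(c{\left(6 \right)},58 \right)} Q{\left(L \right)} = \left(-25 + 95 \left(-1 + 6\right)\right) 0 = \left(-25 + 95 \cdot 5\right) 0 = \left(-25 + 475\right) 0 = 450 \cdot 0 = 0$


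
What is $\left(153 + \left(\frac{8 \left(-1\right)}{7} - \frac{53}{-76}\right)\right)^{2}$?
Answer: $\frac{6586783281}{283024} \approx 23273.0$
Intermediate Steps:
$\left(153 + \left(\frac{8 \left(-1\right)}{7} - \frac{53}{-76}\right)\right)^{2} = \left(153 - \frac{237}{532}\right)^{2} = \left(\frac{81159}{532}\right)^{2} = \frac{6586783281}{283024}$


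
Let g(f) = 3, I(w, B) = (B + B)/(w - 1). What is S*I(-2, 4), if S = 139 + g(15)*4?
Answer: -1208/3 ≈ -402.67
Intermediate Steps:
I(w, B) = 2*B/(-1 + w) (I(w, B) = (2*B)/(-1 + w) = 2*B/(-1 + w))
S = 151 (S = 139 + 3*4 = 139 + 12 = 151)
S*I(-2, 4) = 151*(2*4/(-1 - 2)) = 151*(2*4/(-3)) = 151*(2*4*(-⅓)) = 151*(-8/3) = -1208/3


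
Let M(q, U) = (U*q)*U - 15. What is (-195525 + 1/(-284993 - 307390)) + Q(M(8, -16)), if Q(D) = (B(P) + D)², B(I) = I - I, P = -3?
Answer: 2332545975011/592383 ≈ 3.9376e+6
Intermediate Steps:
M(q, U) = -15 + q*U² (M(q, U) = q*U² - 15 = -15 + q*U²)
B(I) = 0
Q(D) = D² (Q(D) = (0 + D)² = D²)
(-195525 + 1/(-284993 - 307390)) + Q(M(8, -16)) = (-195525 + 1/(-284993 - 307390)) + (-15 + 8*(-16)²)² = (-195525 + 1/(-592383)) + (-15 + 8*256)² = (-195525 - 1/592383) + (-15 + 2048)² = -115825686076/592383 + 2033² = -115825686076/592383 + 4133089 = 2332545975011/592383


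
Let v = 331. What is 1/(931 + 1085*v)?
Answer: 1/360066 ≈ 2.7773e-6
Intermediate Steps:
1/(931 + 1085*v) = 1/(931 + 1085*331) = 1/(931 + 359135) = 1/360066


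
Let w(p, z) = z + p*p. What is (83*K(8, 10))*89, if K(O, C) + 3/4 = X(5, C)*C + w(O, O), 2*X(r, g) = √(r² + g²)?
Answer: 2105295/4 + 184675*√5 ≈ 9.3927e+5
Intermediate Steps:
w(p, z) = z + p²
X(r, g) = √(g² + r²)/2 (X(r, g) = √(r² + g²)/2 = √(g² + r²)/2)
K(O, C) = -¾ + O + O² + C*√(25 + C²)/2 (K(O, C) = -¾ + ((√(C² + 5²)/2)*C + (O + O²)) = -¾ + ((√(C² + 25)/2)*C + (O + O²)) = -¾ + ((√(25 + C²)/2)*C + (O + O²)) = -¾ + (C*√(25 + C²)/2 + (O + O²)) = -¾ + (O + O² + C*√(25 + C²)/2) = -¾ + O + O² + C*√(25 + C²)/2)
(83*K(8, 10))*89 = (83*(-¾ + 8 + 8² + (½)*10*√(25 + 10²)))*89 = (83*(-¾ + 8 + 64 + (½)*10*√(25 + 100)))*89 = (83*(-¾ + 8 + 64 + (½)*10*√125))*89 = (83*(-¾ + 8 + 64 + (½)*10*(5*√5)))*89 = (83*(-¾ + 8 + 64 + 25*√5))*89 = (83*(285/4 + 25*√5))*89 = (23655/4 + 2075*√5)*89 = 2105295/4 + 184675*√5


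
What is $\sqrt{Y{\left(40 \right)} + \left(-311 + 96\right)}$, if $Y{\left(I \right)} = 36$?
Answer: $i \sqrt{179} \approx 13.379 i$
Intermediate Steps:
$\sqrt{Y{\left(40 \right)} + \left(-311 + 96\right)} = \sqrt{36 + \left(-311 + 96\right)} = \sqrt{36 - 215} = \sqrt{-179} = i \sqrt{179}$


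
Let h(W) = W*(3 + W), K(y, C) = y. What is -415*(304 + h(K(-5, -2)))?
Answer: -130310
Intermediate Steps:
-415*(304 + h(K(-5, -2))) = -415*(304 - 5*(3 - 5)) = -415*(304 - 5*(-2)) = -415*(304 + 10) = -415*314 = -130310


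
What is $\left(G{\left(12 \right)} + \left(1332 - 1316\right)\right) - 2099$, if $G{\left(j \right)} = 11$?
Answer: $-2072$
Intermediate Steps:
$\left(G{\left(12 \right)} + \left(1332 - 1316\right)\right) - 2099 = \left(11 + \left(1332 - 1316\right)\right) - 2099 = \left(11 + 16\right) - 2099 = 27 - 2099 = -2072$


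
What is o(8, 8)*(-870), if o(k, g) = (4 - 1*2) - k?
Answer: 5220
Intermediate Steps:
o(k, g) = 2 - k (o(k, g) = (4 - 2) - k = 2 - k)
o(8, 8)*(-870) = (2 - 1*8)*(-870) = (2 - 8)*(-870) = -6*(-870) = 5220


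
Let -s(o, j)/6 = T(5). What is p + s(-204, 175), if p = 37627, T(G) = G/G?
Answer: 37621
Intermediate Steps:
T(G) = 1
s(o, j) = -6 (s(o, j) = -6*1 = -6)
p + s(-204, 175) = 37627 - 6 = 37621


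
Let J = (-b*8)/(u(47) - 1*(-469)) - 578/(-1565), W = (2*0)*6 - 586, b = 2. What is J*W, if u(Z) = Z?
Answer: -40024972/201885 ≈ -198.26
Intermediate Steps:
W = -586 (W = 0*6 - 586 = 0 - 586 = -586)
J = 68302/201885 (J = (-1*2*8)/(47 - 1*(-469)) - 578/(-1565) = (-2*8)/(47 + 469) - 578*(-1/1565) = -16/516 + 578/1565 = -16*1/516 + 578/1565 = -4/129 + 578/1565 = 68302/201885 ≈ 0.33832)
J*W = (68302/201885)*(-586) = -40024972/201885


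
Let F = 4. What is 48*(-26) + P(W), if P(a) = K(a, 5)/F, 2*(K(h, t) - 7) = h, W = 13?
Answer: -9957/8 ≈ -1244.6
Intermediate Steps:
K(h, t) = 7 + h/2
P(a) = 7/4 + a/8 (P(a) = (7 + a/2)/4 = (7 + a/2)*(1/4) = 7/4 + a/8)
48*(-26) + P(W) = 48*(-26) + (7/4 + (1/8)*13) = -1248 + (7/4 + 13/8) = -1248 + 27/8 = -9957/8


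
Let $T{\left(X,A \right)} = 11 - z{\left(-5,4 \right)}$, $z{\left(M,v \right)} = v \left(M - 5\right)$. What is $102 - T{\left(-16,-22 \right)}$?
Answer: $51$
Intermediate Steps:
$z{\left(M,v \right)} = v \left(-5 + M\right)$
$T{\left(X,A \right)} = 51$ ($T{\left(X,A \right)} = 11 - 4 \left(-5 - 5\right) = 11 - 4 \left(-10\right) = 11 - -40 = 11 + 40 = 51$)
$102 - T{\left(-16,-22 \right)} = 102 - 51 = 51$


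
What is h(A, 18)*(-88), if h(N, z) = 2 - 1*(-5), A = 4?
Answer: -616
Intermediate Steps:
h(N, z) = 7 (h(N, z) = 2 + 5 = 7)
h(A, 18)*(-88) = 7*(-88) = -616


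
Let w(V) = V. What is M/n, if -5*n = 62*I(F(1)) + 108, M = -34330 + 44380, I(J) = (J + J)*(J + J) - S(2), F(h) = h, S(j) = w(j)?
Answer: -25125/116 ≈ -216.59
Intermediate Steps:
S(j) = j
I(J) = -2 + 4*J**2 (I(J) = (J + J)*(J + J) - 1*2 = (2*J)*(2*J) - 2 = 4*J**2 - 2 = -2 + 4*J**2)
M = 10050
n = -232/5 (n = -(62*(-2 + 4*1**2) + 108)/5 = -(62*(-2 + 4*1) + 108)/5 = -(62*(-2 + 4) + 108)/5 = -(62*2 + 108)/5 = -(124 + 108)/5 = -1/5*232 = -232/5 ≈ -46.400)
M/n = 10050/(-232/5) = 10050*(-5/232) = -25125/116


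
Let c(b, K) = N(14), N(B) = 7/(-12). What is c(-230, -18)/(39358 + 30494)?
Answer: -7/838224 ≈ -8.3510e-6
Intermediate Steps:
N(B) = -7/12 (N(B) = 7*(-1/12) = -7/12)
c(b, K) = -7/12
c(-230, -18)/(39358 + 30494) = -7/(12*(39358 + 30494)) = -7/12/69852 = -7/12*1/69852 = -7/838224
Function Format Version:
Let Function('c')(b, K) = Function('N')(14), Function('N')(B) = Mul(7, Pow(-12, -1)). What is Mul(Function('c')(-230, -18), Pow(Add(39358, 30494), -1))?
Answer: Rational(-7, 838224) ≈ -8.3510e-6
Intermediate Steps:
Function('N')(B) = Rational(-7, 12) (Function('N')(B) = Mul(7, Rational(-1, 12)) = Rational(-7, 12))
Function('c')(b, K) = Rational(-7, 12)
Mul(Function('c')(-230, -18), Pow(Add(39358, 30494), -1)) = Mul(Rational(-7, 12), Pow(Add(39358, 30494), -1)) = Mul(Rational(-7, 12), Pow(69852, -1)) = Mul(Rational(-7, 12), Rational(1, 69852)) = Rational(-7, 838224)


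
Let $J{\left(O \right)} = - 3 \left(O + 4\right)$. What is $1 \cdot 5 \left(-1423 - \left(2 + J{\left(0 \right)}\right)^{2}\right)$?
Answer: $-7615$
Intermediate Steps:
$J{\left(O \right)} = -12 - 3 O$ ($J{\left(O \right)} = - 3 \left(4 + O\right) = -12 - 3 O$)
$1 \cdot 5 \left(-1423 - \left(2 + J{\left(0 \right)}\right)^{2}\right) = 1 \cdot 5 \left(-1423 - \left(2 - 12\right)^{2}\right) = 5 \left(-1423 - \left(2 + \left(-12 + 0\right)\right)^{2}\right) = 5 \left(-1423 - \left(2 - 12\right)^{2}\right) = 5 \left(-1423 - \left(-10\right)^{2}\right) = 5 \left(-1423 - 100\right) = 5 \left(-1523\right) = -7615$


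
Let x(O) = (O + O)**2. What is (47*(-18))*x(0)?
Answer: 0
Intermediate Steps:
x(O) = 4*O**2 (x(O) = (2*O)**2 = 4*O**2)
(47*(-18))*x(0) = (47*(-18))*(4*0**2) = -3384*0 = -846*0 = 0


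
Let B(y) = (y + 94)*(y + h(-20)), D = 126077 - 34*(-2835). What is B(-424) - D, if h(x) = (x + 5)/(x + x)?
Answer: -330683/4 ≈ -82671.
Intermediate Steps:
h(x) = (5 + x)/(2*x) (h(x) = (5 + x)/((2*x)) = (5 + x)*(1/(2*x)) = (5 + x)/(2*x))
D = 222467 (D = 126077 + 96390 = 222467)
B(y) = (94 + y)*(3/8 + y) (B(y) = (y + 94)*(y + (½)*(5 - 20)/(-20)) = (94 + y)*(y + (½)*(-1/20)*(-15)) = (94 + y)*(y + 3/8) = (94 + y)*(3/8 + y))
B(-424) - D = (141/4 + (-424)² + (755/8)*(-424)) - 1*222467 = (141/4 + 179776 - 40015) - 222467 = 559185/4 - 222467 = -330683/4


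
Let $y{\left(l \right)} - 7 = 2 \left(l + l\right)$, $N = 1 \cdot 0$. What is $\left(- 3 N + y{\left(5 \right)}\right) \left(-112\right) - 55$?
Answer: $-3079$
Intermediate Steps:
$N = 0$
$y{\left(l \right)} = 7 + 4 l$ ($y{\left(l \right)} = 7 + 2 \left(l + l\right) = 7 + 2 \cdot 2 l = 7 + 4 l$)
$\left(- 3 N + y{\left(5 \right)}\right) \left(-112\right) - 55 = \left(\left(-3\right) 0 + \left(7 + 4 \cdot 5\right)\right) \left(-112\right) - 55 = \left(0 + \left(7 + 20\right)\right) \left(-112\right) - 55 = \left(0 + 27\right) \left(-112\right) - 55 = 27 \left(-112\right) - 55 = -3024 - 55 = -3079$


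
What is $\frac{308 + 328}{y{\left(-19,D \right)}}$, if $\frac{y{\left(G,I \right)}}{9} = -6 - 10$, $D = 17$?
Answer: $- \frac{53}{12} \approx -4.4167$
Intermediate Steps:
$y{\left(G,I \right)} = -144$ ($y{\left(G,I \right)} = 9 \left(-6 - 10\right) = 9 \left(-16\right) = -144$)
$\frac{308 + 328}{y{\left(-19,D \right)}} = \frac{308 + 328}{-144} = 636 \left(- \frac{1}{144}\right) = - \frac{53}{12}$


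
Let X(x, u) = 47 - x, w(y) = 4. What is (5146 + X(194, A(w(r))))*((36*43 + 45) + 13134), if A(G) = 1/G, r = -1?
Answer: 73620273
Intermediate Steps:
(5146 + X(194, A(w(r))))*((36*43 + 45) + 13134) = (5146 + (47 - 1*194))*((36*43 + 45) + 13134) = (5146 + (47 - 194))*((1548 + 45) + 13134) = (5146 - 147)*(1593 + 13134) = 4999*14727 = 73620273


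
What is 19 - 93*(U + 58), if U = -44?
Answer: -1283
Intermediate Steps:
19 - 93*(U + 58) = 19 - 93*(-44 + 58) = 19 - 93*14 = 19 - 1302 = -1283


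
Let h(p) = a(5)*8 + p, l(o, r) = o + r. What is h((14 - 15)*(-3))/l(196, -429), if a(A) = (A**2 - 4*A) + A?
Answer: -83/233 ≈ -0.35622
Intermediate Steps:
a(A) = A**2 - 3*A
h(p) = 80 + p (h(p) = (5*(-3 + 5))*8 + p = (5*2)*8 + p = 10*8 + p = 80 + p)
h((14 - 15)*(-3))/l(196, -429) = (80 + (14 - 15)*(-3))/(196 - 429) = (80 - 1*(-3))/(-233) = (80 + 3)*(-1/233) = 83*(-1/233) = -83/233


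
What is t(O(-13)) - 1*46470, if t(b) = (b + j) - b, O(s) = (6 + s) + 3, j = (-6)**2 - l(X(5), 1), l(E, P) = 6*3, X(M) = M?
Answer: -46452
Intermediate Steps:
l(E, P) = 18
j = 18 (j = (-6)**2 - 1*18 = 36 - 18 = 18)
O(s) = 9 + s
t(b) = 18 (t(b) = (b + 18) - b = (18 + b) - b = 18)
t(O(-13)) - 1*46470 = 18 - 1*46470 = 18 - 46470 = -46452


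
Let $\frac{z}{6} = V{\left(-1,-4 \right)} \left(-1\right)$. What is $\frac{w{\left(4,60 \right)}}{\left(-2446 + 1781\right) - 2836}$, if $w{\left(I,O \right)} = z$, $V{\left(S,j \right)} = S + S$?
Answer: $- \frac{4}{1167} \approx -0.0034276$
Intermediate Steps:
$V{\left(S,j \right)} = 2 S$
$z = 12$ ($z = 6 \cdot 2 \left(-1\right) \left(-1\right) = 6 \left(\left(-2\right) \left(-1\right)\right) = 6 \cdot 2 = 12$)
$w{\left(I,O \right)} = 12$
$\frac{w{\left(4,60 \right)}}{\left(-2446 + 1781\right) - 2836} = \frac{12}{\left(-2446 + 1781\right) - 2836} = \frac{12}{-665 - 2836} = \frac{12}{-3501} = 12 \left(- \frac{1}{3501}\right) = - \frac{4}{1167}$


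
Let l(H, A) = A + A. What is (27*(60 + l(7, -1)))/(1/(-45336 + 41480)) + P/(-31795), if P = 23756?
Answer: -191994004076/31795 ≈ -6.0385e+6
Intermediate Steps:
l(H, A) = 2*A
(27*(60 + l(7, -1)))/(1/(-45336 + 41480)) + P/(-31795) = (27*(60 + 2*(-1)))/(1/(-45336 + 41480)) + 23756/(-31795) = (27*(60 - 2))/(1/(-3856)) + 23756*(-1/31795) = (27*58)/(-1/3856) - 23756/31795 = 1566*(-3856) - 23756/31795 = -6038496 - 23756/31795 = -191994004076/31795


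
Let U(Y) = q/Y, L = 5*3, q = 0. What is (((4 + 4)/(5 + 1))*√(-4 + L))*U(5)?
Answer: 0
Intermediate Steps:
L = 15
U(Y) = 0 (U(Y) = 0/Y = 0)
(((4 + 4)/(5 + 1))*√(-4 + L))*U(5) = (((4 + 4)/(5 + 1))*√(-4 + 15))*0 = ((8/6)*√11)*0 = ((8*(⅙))*√11)*0 = (4*√11/3)*0 = 0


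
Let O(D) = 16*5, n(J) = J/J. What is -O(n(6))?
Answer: -80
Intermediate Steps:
n(J) = 1
O(D) = 80
-O(n(6)) = -1*80 = -80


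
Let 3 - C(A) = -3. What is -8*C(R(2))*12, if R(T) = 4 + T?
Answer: -576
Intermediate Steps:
C(A) = 6 (C(A) = 3 - 1*(-3) = 3 + 3 = 6)
-8*C(R(2))*12 = -8*6*12 = -48*12 = -576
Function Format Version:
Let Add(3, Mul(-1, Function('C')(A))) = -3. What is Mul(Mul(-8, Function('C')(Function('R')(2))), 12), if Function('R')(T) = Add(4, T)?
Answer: -576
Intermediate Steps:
Function('C')(A) = 6 (Function('C')(A) = Add(3, Mul(-1, -3)) = Add(3, 3) = 6)
Mul(Mul(-8, Function('C')(Function('R')(2))), 12) = Mul(Mul(-8, 6), 12) = Mul(-48, 12) = -576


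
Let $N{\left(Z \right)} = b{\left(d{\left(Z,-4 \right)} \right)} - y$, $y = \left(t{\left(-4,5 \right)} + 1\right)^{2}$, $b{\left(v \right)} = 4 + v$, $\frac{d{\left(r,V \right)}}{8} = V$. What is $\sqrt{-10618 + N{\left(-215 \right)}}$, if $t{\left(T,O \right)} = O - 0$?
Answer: $7 i \sqrt{218} \approx 103.35 i$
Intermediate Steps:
$t{\left(T,O \right)} = O$ ($t{\left(T,O \right)} = O + 0 = O$)
$d{\left(r,V \right)} = 8 V$
$y = 36$ ($y = \left(5 + 1\right)^{2} = 6^{2} = 36$)
$N{\left(Z \right)} = -64$ ($N{\left(Z \right)} = \left(4 + 8 \left(-4\right)\right) - 36 = \left(4 - 32\right) - 36 = -28 - 36 = -64$)
$\sqrt{-10618 + N{\left(-215 \right)}} = \sqrt{-10618 - 64} = \sqrt{-10682} = 7 i \sqrt{218}$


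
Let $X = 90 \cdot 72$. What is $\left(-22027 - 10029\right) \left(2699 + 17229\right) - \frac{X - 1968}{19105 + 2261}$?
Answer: $- \frac{2274809418800}{3561} \approx -6.3881 \cdot 10^{8}$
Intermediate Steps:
$X = 6480$
$\left(-22027 - 10029\right) \left(2699 + 17229\right) - \frac{X - 1968}{19105 + 2261} = \left(-22027 - 10029\right) \left(2699 + 17229\right) - \frac{6480 - 1968}{19105 + 2261} = \left(-32056\right) 19928 - \frac{4512}{21366} = -638811968 - 4512 \cdot \frac{1}{21366} = -638811968 - \frac{752}{3561} = - \frac{2274809418800}{3561}$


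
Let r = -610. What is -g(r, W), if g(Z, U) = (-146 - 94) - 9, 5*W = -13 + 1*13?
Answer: 249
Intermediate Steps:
W = 0 (W = (-13 + 1*13)/5 = (-13 + 13)/5 = (1/5)*0 = 0)
g(Z, U) = -249 (g(Z, U) = -240 - 9 = -249)
-g(r, W) = -1*(-249) = 249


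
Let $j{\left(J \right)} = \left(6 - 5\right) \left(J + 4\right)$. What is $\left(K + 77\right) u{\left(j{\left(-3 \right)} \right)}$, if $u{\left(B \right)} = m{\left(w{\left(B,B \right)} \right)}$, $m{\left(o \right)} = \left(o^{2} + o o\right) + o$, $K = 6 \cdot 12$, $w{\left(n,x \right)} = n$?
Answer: $447$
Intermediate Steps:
$K = 72$
$j{\left(J \right)} = 4 + J$ ($j{\left(J \right)} = 1 \left(4 + J\right) = 4 + J$)
$m{\left(o \right)} = o + 2 o^{2}$ ($m{\left(o \right)} = \left(o^{2} + o^{2}\right) + o = 2 o^{2} + o = o + 2 o^{2}$)
$u{\left(B \right)} = B \left(1 + 2 B\right)$
$\left(K + 77\right) u{\left(j{\left(-3 \right)} \right)} = \left(72 + 77\right) \left(4 - 3\right) \left(1 + 2 \left(4 - 3\right)\right) = 149 \cdot 1 \left(1 + 2 \cdot 1\right) = 149 \cdot 1 \left(1 + 2\right) = 149 \cdot 1 \cdot 3 = 149 \cdot 3 = 447$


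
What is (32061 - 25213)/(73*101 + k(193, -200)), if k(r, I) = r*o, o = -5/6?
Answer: 41088/43273 ≈ 0.94951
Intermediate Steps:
o = -⅚ (o = -5*⅙ = -⅚ ≈ -0.83333)
k(r, I) = -5*r/6 (k(r, I) = r*(-⅚) = -5*r/6)
(32061 - 25213)/(73*101 + k(193, -200)) = (32061 - 25213)/(73*101 - ⅚*193) = 6848/(7373 - 965/6) = 6848/(43273/6) = 6848*(6/43273) = 41088/43273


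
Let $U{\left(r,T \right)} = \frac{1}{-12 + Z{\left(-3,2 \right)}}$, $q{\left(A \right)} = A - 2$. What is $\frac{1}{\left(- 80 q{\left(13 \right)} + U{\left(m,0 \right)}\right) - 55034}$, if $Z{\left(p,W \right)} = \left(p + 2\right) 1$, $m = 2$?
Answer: $- \frac{13}{726883} \approx -1.7885 \cdot 10^{-5}$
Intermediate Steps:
$q{\left(A \right)} = -2 + A$
$Z{\left(p,W \right)} = 2 + p$ ($Z{\left(p,W \right)} = \left(2 + p\right) 1 = 2 + p$)
$U{\left(r,T \right)} = - \frac{1}{13}$ ($U{\left(r,T \right)} = \frac{1}{-12 + \left(2 - 3\right)} = \frac{1}{-12 - 1} = \frac{1}{-13} = - \frac{1}{13}$)
$\frac{1}{\left(- 80 q{\left(13 \right)} + U{\left(m,0 \right)}\right) - 55034} = \frac{1}{\left(- 80 \left(-2 + 13\right) - \frac{1}{13}\right) - 55034} = \frac{1}{\left(\left(-80\right) 11 - \frac{1}{13}\right) - 55034} = \frac{1}{\left(-880 - \frac{1}{13}\right) - 55034} = \frac{1}{- \frac{11441}{13} - 55034} = \frac{1}{- \frac{726883}{13}} = - \frac{13}{726883}$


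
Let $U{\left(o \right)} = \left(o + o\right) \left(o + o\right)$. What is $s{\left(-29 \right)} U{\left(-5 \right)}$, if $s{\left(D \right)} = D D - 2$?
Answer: $83900$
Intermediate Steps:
$U{\left(o \right)} = 4 o^{2}$ ($U{\left(o \right)} = 2 o 2 o = 4 o^{2}$)
$s{\left(D \right)} = -2 + D^{2}$ ($s{\left(D \right)} = D^{2} - 2 = -2 + D^{2}$)
$s{\left(-29 \right)} U{\left(-5 \right)} = \left(-2 + \left(-29\right)^{2}\right) 4 \left(-5\right)^{2} = \left(-2 + 841\right) 4 \cdot 25 = 839 \cdot 100 = 83900$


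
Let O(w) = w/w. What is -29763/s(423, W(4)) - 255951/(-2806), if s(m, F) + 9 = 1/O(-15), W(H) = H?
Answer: 42781293/11224 ≈ 3811.6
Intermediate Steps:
O(w) = 1
s(m, F) = -8 (s(m, F) = -9 + 1/1 = -9 + 1 = -8)
-29763/s(423, W(4)) - 255951/(-2806) = -29763/(-8) - 255951/(-2806) = -29763*(-1/8) - 255951*(-1/2806) = 29763/8 + 255951/2806 = 42781293/11224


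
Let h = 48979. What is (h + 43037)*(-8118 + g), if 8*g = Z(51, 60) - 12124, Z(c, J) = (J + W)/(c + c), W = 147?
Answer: -15069017493/17 ≈ -8.8641e+8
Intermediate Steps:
Z(c, J) = (147 + J)/(2*c) (Z(c, J) = (J + 147)/(c + c) = (147 + J)/((2*c)) = (147 + J)*(1/(2*c)) = (147 + J)/(2*c))
g = -412147/272 (g = ((½)*(147 + 60)/51 - 12124)/8 = ((½)*(1/51)*207 - 12124)/8 = (69/34 - 12124)/8 = (⅛)*(-412147/34) = -412147/272 ≈ -1515.2)
(h + 43037)*(-8118 + g) = (48979 + 43037)*(-8118 - 412147/272) = 92016*(-2620243/272) = -15069017493/17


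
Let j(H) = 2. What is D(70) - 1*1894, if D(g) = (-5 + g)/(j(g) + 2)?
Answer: -7511/4 ≈ -1877.8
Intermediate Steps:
D(g) = -5/4 + g/4 (D(g) = (-5 + g)/(2 + 2) = (-5 + g)/4 = (-5 + g)*(1/4) = -5/4 + g/4)
D(70) - 1*1894 = (-5/4 + (1/4)*70) - 1*1894 = (-5/4 + 35/2) - 1894 = 65/4 - 1894 = -7511/4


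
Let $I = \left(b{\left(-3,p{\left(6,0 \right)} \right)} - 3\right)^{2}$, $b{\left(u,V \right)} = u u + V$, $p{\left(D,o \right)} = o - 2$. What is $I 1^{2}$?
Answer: $16$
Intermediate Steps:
$p{\left(D,o \right)} = -2 + o$ ($p{\left(D,o \right)} = o - 2 = -2 + o$)
$b{\left(u,V \right)} = V + u^{2}$ ($b{\left(u,V \right)} = u^{2} + V = V + u^{2}$)
$I = 16$ ($I = \left(\left(\left(-2 + 0\right) + \left(-3\right)^{2}\right) - 3\right)^{2} = \left(\left(-2 + 9\right) - 3\right)^{2} = \left(7 - 3\right)^{2} = 4^{2} = 16$)
$I 1^{2} = 16 \cdot 1^{2} = 16 \cdot 1 = 16$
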